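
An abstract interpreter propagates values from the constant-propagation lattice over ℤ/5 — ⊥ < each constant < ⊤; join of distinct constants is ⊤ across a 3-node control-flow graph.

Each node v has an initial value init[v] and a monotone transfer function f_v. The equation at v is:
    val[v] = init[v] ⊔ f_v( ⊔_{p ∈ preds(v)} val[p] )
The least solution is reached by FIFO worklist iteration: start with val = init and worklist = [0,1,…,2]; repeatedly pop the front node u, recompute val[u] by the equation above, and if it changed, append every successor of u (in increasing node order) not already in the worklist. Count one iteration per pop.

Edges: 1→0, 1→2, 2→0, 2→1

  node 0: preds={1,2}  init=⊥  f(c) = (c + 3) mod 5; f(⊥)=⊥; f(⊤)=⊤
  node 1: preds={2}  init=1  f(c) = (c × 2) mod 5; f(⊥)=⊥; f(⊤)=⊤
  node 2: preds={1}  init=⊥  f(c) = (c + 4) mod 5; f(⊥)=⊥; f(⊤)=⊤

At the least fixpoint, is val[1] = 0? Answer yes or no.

no

Iteration log — 9 steps:
  step 1. node 0  ⊔preds=1  new=4  old=⊥  +wl: 
  step 2. node 1  ⊔preds=⊥  new=1  stable
  step 3. node 2  ⊔preds=1  new=0  old=⊥  +wl: 0,1
  step 4. node 0  ⊔preds=⊤  new=⊤  old=4  +wl: 
  step 5. node 1  ⊔preds=0  new=⊤  old=1  +wl: 0,2
  step 6. node 0  ⊔preds=⊤  new=⊤  stable
  step 7. node 2  ⊔preds=⊤  new=⊤  old=0  +wl: 0,1
  step 8. node 0  ⊔preds=⊤  new=⊤  stable
  step 9. node 1  ⊔preds=⊤  new=⊤  stable

Least fixpoint reached:
  node 0: ⊤
  node 1: ⊤
  node 2: ⊤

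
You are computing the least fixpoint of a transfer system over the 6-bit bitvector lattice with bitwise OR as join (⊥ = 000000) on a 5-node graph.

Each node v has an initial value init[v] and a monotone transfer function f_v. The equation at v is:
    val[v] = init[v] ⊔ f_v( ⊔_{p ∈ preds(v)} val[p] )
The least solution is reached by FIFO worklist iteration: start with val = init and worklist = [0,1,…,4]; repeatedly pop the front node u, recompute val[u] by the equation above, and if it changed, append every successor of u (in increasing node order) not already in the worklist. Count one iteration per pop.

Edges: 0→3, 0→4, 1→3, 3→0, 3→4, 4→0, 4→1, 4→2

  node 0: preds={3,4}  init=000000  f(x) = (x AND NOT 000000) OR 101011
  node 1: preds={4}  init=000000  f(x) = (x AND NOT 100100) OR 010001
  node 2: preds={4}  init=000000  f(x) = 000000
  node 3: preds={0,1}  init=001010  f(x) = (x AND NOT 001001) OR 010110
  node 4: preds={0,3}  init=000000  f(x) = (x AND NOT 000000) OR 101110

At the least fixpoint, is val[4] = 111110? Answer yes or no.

no

Iteration log — 10 steps:
  step 1. node 0  ⊔preds=001010  new=101011  old=000000  +wl: 
  step 2. node 1  ⊔preds=000000  new=010001  old=000000  +wl: 
  step 3. node 2  ⊔preds=000000  new=000000  stable
  step 4. node 3  ⊔preds=111011  new=111110  old=001010  +wl: 0
  step 5. node 4  ⊔preds=111111  new=111111  old=000000  +wl: 1,2
  step 6. node 0  ⊔preds=111111  new=111111  old=101011  +wl: 3,4
  step 7. node 1  ⊔preds=111111  new=011011  old=010001  +wl: 
  step 8. node 2  ⊔preds=111111  new=000000  stable
  step 9. node 3  ⊔preds=111111  new=111110  stable
  step 10. node 4  ⊔preds=111111  new=111111  stable

Least fixpoint reached:
  node 0: 111111
  node 1: 011011
  node 2: 000000
  node 3: 111110
  node 4: 111111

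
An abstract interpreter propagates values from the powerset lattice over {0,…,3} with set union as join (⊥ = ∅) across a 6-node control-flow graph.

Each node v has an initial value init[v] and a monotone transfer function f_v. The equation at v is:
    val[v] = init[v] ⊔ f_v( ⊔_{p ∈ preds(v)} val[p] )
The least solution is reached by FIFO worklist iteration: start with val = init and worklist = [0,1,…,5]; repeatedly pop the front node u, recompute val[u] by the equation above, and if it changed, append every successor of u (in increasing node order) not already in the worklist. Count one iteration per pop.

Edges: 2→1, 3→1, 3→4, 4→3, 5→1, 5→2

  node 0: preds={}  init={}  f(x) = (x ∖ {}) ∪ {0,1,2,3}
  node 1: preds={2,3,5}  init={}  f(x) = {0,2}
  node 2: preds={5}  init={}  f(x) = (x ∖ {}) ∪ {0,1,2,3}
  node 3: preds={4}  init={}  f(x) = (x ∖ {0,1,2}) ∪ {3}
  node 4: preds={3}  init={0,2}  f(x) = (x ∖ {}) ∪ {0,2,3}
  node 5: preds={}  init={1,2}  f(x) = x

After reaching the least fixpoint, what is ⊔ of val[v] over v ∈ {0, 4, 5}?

Iteration log — 8 steps:
  step 1. node 0  ⊔preds={}  new={0,1,2,3}  old={}  +wl: 
  step 2. node 1  ⊔preds={1,2}  new={0,2}  old={}  +wl: 
  step 3. node 2  ⊔preds={1,2}  new={0,1,2,3}  old={}  +wl: 1
  step 4. node 3  ⊔preds={0,2}  new={3}  old={}  +wl: 
  step 5. node 4  ⊔preds={3}  new={0,2,3}  old={0,2}  +wl: 3
  step 6. node 5  ⊔preds={}  new={1,2}  stable
  step 7. node 1  ⊔preds={0,1,2,3}  new={0,2}  stable
  step 8. node 3  ⊔preds={0,2,3}  new={3}  stable

Least fixpoint reached:
  node 0: {0,1,2,3}
  node 1: {0,2}
  node 2: {0,1,2,3}
  node 3: {3}
  node 4: {0,2,3}
  node 5: {1,2}

{0,1,2,3}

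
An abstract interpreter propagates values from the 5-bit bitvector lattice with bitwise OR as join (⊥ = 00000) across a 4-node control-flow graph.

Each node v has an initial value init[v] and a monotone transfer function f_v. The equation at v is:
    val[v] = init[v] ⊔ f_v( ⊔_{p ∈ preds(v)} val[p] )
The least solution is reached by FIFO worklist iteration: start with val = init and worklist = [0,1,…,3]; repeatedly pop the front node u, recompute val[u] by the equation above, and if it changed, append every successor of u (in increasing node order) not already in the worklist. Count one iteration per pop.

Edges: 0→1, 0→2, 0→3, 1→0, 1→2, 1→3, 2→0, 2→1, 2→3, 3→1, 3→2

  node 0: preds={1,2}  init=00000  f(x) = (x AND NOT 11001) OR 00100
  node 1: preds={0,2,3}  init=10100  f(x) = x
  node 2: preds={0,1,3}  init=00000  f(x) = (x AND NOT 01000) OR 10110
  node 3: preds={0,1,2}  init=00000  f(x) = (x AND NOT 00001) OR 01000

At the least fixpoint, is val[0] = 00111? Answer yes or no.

no

Trace (9 dequeues):
  [1] u=0 | in 10100 | out 00100 | prev 00000 | push {}
  [2] u=1 | in 00100 | out 10100 | ==
  [3] u=2 | in 10100 | out 10110 | prev 00000 | push {0,1}
  [4] u=3 | in 10110 | out 11110 | prev 00000 | push {2}
  [5] u=0 | in 10110 | out 00110 | prev 00100 | push {3}
  [6] u=1 | in 11110 | out 11110 | prev 10100 | push {0}
  [7] u=2 | in 11110 | out 10110 | ==
  [8] u=3 | in 11110 | out 11110 | ==
  [9] u=0 | in 11110 | out 00110 | ==

Converged values:
  [0] 00110
  [1] 11110
  [2] 10110
  [3] 11110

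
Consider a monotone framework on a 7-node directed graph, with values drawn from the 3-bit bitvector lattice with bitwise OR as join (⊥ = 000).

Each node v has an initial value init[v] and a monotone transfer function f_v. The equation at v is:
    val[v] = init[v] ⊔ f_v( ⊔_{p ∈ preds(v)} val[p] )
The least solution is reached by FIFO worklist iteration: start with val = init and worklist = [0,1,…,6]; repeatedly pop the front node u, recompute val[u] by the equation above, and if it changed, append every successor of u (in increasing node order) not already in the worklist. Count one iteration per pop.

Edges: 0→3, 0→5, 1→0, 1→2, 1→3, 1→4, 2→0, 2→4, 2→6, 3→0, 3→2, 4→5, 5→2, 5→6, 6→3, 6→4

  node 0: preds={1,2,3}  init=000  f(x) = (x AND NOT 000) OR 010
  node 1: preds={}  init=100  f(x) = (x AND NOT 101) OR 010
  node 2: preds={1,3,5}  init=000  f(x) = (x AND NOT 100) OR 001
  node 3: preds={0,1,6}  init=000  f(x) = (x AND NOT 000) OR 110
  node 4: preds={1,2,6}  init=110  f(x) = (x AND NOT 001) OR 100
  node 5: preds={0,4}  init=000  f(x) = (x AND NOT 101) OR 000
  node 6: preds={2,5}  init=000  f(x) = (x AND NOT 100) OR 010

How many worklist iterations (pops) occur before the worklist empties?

14

Trace (14 dequeues):
  [1] u=0 | in 100 | out 110 | prev 000 | push {}
  [2] u=1 | in 000 | out 110 | prev 100 | push {0}
  [3] u=2 | in 110 | out 011 | prev 000 | push {}
  [4] u=3 | in 110 | out 110 | prev 000 | push {2}
  [5] u=4 | in 111 | out 110 | ==
  [6] u=5 | in 110 | out 010 | prev 000 | push {}
  [7] u=6 | in 011 | out 011 | prev 000 | push {3,4}
  [8] u=0 | in 111 | out 111 | prev 110 | push {5}
  [9] u=2 | in 110 | out 011 | ==
  [10] u=3 | in 111 | out 111 | prev 110 | push {0,2}
  [11] u=4 | in 111 | out 110 | ==
  [12] u=5 | in 111 | out 010 | ==
  [13] u=0 | in 111 | out 111 | ==
  [14] u=2 | in 111 | out 011 | ==

Converged values:
  [0] 111
  [1] 110
  [2] 011
  [3] 111
  [4] 110
  [5] 010
  [6] 011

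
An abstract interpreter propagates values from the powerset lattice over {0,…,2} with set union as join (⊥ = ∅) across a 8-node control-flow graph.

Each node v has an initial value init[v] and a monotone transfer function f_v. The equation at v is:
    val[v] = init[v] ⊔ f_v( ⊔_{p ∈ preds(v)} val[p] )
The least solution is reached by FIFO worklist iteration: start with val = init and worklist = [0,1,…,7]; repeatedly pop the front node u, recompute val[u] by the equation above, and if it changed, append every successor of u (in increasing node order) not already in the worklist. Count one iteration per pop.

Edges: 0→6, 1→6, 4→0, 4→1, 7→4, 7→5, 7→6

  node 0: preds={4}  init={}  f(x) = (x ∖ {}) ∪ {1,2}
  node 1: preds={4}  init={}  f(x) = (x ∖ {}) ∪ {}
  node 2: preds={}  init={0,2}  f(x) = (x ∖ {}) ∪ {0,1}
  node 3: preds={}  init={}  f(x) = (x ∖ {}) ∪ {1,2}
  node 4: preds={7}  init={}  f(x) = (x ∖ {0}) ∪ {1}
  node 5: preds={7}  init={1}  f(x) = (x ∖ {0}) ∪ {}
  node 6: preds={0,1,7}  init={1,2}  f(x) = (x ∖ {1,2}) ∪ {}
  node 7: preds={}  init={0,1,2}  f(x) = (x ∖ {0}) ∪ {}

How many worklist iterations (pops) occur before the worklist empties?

Worklist (11 pops):
  #1 pop 0: in={} → {1,2} (was {}); enqueue []
  #2 pop 1: in={} → {} (no change)
  #3 pop 2: in={} → {0,1,2} (was {0,2}); enqueue []
  #4 pop 3: in={} → {1,2} (was {}); enqueue []
  #5 pop 4: in={0,1,2} → {1,2} (was {}); enqueue [0,1]
  #6 pop 5: in={0,1,2} → {1,2} (was {1}); enqueue []
  #7 pop 6: in={0,1,2} → {0,1,2} (was {1,2}); enqueue []
  #8 pop 7: in={} → {0,1,2} (no change)
  #9 pop 0: in={1,2} → {1,2} (no change)
  #10 pop 1: in={1,2} → {1,2} (was {}); enqueue [6]
  #11 pop 6: in={0,1,2} → {0,1,2} (no change)

Fixpoint:
  val[0] = {1,2}
  val[1] = {1,2}
  val[2] = {0,1,2}
  val[3] = {1,2}
  val[4] = {1,2}
  val[5] = {1,2}
  val[6] = {0,1,2}
  val[7] = {0,1,2}

11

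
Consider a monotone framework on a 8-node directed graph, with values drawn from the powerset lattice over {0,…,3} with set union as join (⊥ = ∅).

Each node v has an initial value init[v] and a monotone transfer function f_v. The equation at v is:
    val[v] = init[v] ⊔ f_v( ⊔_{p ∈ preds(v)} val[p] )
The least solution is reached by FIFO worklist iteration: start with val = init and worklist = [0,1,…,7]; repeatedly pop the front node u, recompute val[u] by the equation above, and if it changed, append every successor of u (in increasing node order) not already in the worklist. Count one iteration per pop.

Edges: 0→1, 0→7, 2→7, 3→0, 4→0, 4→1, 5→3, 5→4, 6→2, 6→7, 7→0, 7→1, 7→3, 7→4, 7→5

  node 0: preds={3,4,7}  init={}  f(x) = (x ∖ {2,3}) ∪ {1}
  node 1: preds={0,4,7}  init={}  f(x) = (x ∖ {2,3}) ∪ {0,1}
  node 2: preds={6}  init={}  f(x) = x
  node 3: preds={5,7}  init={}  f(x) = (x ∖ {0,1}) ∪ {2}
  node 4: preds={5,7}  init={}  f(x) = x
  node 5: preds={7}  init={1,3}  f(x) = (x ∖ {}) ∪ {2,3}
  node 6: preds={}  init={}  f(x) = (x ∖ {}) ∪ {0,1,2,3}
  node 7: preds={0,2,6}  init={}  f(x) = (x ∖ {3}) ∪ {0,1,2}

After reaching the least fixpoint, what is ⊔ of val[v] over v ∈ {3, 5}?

{0,1,2,3}

Iteration log — 19 steps:
  step 1. node 0  ⊔preds={}  new={1}  old={}  +wl: 
  step 2. node 1  ⊔preds={1}  new={0,1}  old={}  +wl: 
  step 3. node 2  ⊔preds={}  new={}  stable
  step 4. node 3  ⊔preds={1,3}  new={2,3}  old={}  +wl: 0
  step 5. node 4  ⊔preds={1,3}  new={1,3}  old={}  +wl: 1
  step 6. node 5  ⊔preds={}  new={1,2,3}  old={1,3}  +wl: 3,4
  step 7. node 6  ⊔preds={}  new={0,1,2,3}  old={}  +wl: 2
  step 8. node 7  ⊔preds={0,1,2,3}  new={0,1,2}  old={}  +wl: 5
  step 9. node 0  ⊔preds={0,1,2,3}  new={0,1}  old={1}  +wl: 7
  step 10. node 1  ⊔preds={0,1,2,3}  new={0,1}  stable
  step 11. node 3  ⊔preds={0,1,2,3}  new={2,3}  stable
  step 12. node 4  ⊔preds={0,1,2,3}  new={0,1,2,3}  old={1,3}  +wl: 0,1
  step 13. node 2  ⊔preds={0,1,2,3}  new={0,1,2,3}  old={}  +wl: 
  step 14. node 5  ⊔preds={0,1,2}  new={0,1,2,3}  old={1,2,3}  +wl: 3,4
  step 15. node 7  ⊔preds={0,1,2,3}  new={0,1,2}  stable
  step 16. node 0  ⊔preds={0,1,2,3}  new={0,1}  stable
  step 17. node 1  ⊔preds={0,1,2,3}  new={0,1}  stable
  step 18. node 3  ⊔preds={0,1,2,3}  new={2,3}  stable
  step 19. node 4  ⊔preds={0,1,2,3}  new={0,1,2,3}  stable

Least fixpoint reached:
  node 0: {0,1}
  node 1: {0,1}
  node 2: {0,1,2,3}
  node 3: {2,3}
  node 4: {0,1,2,3}
  node 5: {0,1,2,3}
  node 6: {0,1,2,3}
  node 7: {0,1,2}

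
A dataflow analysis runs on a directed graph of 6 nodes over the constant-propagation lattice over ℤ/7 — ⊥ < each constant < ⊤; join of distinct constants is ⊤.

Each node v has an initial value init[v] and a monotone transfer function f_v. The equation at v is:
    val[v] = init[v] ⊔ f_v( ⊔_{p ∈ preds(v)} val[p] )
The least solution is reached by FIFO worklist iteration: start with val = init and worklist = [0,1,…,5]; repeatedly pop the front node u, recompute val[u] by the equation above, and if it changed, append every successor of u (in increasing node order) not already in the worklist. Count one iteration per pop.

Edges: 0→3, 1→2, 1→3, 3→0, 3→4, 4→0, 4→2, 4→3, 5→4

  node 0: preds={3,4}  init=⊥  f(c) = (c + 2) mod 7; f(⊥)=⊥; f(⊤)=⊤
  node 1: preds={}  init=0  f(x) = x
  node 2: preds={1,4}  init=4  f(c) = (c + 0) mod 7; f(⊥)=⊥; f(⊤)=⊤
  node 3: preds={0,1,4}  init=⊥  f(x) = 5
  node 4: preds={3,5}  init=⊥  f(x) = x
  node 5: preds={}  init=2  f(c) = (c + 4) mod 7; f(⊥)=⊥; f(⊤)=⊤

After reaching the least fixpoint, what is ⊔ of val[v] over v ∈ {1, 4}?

⊤

Trace (9 dequeues):
  [1] u=0 | in ⊥ | out ⊥ | ==
  [2] u=1 | in ⊥ | out 0 | ==
  [3] u=2 | in 0 | out ⊤ | prev 4 | push {}
  [4] u=3 | in 0 | out 5 | prev ⊥ | push {0}
  [5] u=4 | in ⊤ | out ⊤ | prev ⊥ | push {2,3}
  [6] u=5 | in ⊥ | out 2 | ==
  [7] u=0 | in ⊤ | out ⊤ | prev ⊥ | push {}
  [8] u=2 | in ⊤ | out ⊤ | ==
  [9] u=3 | in ⊤ | out 5 | ==

Converged values:
  [0] ⊤
  [1] 0
  [2] ⊤
  [3] 5
  [4] ⊤
  [5] 2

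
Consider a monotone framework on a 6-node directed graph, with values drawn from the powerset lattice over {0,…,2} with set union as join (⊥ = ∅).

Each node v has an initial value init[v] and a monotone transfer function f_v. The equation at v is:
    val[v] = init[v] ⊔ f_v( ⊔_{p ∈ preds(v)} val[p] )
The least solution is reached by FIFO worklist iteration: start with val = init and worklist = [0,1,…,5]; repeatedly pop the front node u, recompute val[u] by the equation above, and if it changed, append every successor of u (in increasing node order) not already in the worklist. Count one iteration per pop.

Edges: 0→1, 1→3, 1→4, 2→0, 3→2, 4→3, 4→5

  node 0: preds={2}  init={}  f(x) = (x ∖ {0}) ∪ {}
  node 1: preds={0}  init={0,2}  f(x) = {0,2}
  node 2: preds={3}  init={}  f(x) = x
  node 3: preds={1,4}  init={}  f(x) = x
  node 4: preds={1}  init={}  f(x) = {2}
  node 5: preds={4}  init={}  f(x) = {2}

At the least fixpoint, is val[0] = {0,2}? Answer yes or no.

no

Worklist (10 pops):
  #1 pop 0: in={} → {} (no change)
  #2 pop 1: in={} → {0,2} (no change)
  #3 pop 2: in={} → {} (no change)
  #4 pop 3: in={0,2} → {0,2} (was {}); enqueue [2]
  #5 pop 4: in={0,2} → {2} (was {}); enqueue [3]
  #6 pop 5: in={2} → {2} (was {}); enqueue []
  #7 pop 2: in={0,2} → {0,2} (was {}); enqueue [0]
  #8 pop 3: in={0,2} → {0,2} (no change)
  #9 pop 0: in={0,2} → {2} (was {}); enqueue [1]
  #10 pop 1: in={2} → {0,2} (no change)

Fixpoint:
  val[0] = {2}
  val[1] = {0,2}
  val[2] = {0,2}
  val[3] = {0,2}
  val[4] = {2}
  val[5] = {2}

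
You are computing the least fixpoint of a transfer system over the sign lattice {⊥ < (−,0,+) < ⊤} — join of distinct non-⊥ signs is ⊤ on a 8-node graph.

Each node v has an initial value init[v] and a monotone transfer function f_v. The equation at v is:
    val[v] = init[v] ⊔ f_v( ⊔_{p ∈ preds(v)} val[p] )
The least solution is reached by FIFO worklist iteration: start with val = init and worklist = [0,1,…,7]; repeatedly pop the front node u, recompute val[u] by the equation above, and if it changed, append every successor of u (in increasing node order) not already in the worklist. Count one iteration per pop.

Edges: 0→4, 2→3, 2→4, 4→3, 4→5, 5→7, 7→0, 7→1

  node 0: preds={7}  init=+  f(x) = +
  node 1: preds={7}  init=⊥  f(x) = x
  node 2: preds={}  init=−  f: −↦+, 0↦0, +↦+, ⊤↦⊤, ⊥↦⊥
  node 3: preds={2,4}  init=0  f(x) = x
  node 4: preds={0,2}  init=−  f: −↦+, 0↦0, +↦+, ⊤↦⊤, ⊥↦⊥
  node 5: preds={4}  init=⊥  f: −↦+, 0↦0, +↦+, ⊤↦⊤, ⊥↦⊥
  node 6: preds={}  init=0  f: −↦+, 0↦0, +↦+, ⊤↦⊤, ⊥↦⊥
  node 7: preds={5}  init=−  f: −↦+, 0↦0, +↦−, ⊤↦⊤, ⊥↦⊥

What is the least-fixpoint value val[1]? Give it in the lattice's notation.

⊤

Worklist (11 pops):
  #1 pop 0: in=− → + (no change)
  #2 pop 1: in=− → − (was ⊥); enqueue []
  #3 pop 2: in=⊥ → − (no change)
  #4 pop 3: in=− → ⊤ (was 0); enqueue []
  #5 pop 4: in=⊤ → ⊤ (was −); enqueue [3]
  #6 pop 5: in=⊤ → ⊤ (was ⊥); enqueue []
  #7 pop 6: in=⊥ → 0 (no change)
  #8 pop 7: in=⊤ → ⊤ (was −); enqueue [0,1]
  #9 pop 3: in=⊤ → ⊤ (no change)
  #10 pop 0: in=⊤ → + (no change)
  #11 pop 1: in=⊤ → ⊤ (was −); enqueue []

Fixpoint:
  val[0] = +
  val[1] = ⊤
  val[2] = −
  val[3] = ⊤
  val[4] = ⊤
  val[5] = ⊤
  val[6] = 0
  val[7] = ⊤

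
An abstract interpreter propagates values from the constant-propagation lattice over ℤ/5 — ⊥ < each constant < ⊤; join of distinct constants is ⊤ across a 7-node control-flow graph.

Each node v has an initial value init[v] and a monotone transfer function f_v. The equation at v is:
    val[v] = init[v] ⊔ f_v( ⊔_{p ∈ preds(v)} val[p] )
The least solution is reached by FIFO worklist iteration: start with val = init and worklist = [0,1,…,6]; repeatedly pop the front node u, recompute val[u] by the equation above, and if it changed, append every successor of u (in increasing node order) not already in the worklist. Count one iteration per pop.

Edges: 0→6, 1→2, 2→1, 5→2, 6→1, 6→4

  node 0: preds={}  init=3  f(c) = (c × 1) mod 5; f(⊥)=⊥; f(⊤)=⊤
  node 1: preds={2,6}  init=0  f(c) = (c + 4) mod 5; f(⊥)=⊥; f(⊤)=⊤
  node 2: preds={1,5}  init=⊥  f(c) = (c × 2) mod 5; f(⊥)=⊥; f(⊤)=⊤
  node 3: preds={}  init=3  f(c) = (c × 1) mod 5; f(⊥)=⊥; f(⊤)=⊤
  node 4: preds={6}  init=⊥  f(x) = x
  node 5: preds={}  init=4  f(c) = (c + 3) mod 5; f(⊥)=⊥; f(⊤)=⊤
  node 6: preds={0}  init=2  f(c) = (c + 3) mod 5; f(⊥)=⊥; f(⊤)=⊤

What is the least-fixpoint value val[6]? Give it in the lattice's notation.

⊤

Worklist (9 pops):
  #1 pop 0: in=⊥ → 3 (no change)
  #2 pop 1: in=2 → ⊤ (was 0); enqueue []
  #3 pop 2: in=⊤ → ⊤ (was ⊥); enqueue [1]
  #4 pop 3: in=⊥ → 3 (no change)
  #5 pop 4: in=2 → 2 (was ⊥); enqueue []
  #6 pop 5: in=⊥ → 4 (no change)
  #7 pop 6: in=3 → ⊤ (was 2); enqueue [4]
  #8 pop 1: in=⊤ → ⊤ (no change)
  #9 pop 4: in=⊤ → ⊤ (was 2); enqueue []

Fixpoint:
  val[0] = 3
  val[1] = ⊤
  val[2] = ⊤
  val[3] = 3
  val[4] = ⊤
  val[5] = 4
  val[6] = ⊤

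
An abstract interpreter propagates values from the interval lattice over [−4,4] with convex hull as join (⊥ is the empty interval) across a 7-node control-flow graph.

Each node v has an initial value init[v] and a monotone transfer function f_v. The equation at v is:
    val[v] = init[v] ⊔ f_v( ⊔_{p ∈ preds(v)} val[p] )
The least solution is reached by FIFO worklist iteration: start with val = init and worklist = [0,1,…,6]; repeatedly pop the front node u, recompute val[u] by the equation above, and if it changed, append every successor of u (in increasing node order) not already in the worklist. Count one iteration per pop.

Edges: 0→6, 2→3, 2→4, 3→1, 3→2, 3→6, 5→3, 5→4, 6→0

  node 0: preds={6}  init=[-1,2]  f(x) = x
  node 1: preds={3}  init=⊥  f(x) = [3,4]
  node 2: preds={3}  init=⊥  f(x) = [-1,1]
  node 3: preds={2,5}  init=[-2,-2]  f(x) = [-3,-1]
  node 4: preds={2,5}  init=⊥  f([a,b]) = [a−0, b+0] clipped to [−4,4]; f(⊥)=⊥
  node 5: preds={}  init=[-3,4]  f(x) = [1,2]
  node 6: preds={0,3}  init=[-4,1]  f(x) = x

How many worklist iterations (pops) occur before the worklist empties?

10

Trace (10 dequeues):
  [1] u=0 | in [-4,1] | out [-4,2] | prev [-1,2] | push {}
  [2] u=1 | in [-2,-2] | out [3,4] | prev ⊥ | push {}
  [3] u=2 | in [-2,-2] | out [-1,1] | prev ⊥ | push {}
  [4] u=3 | in [-3,4] | out [-3,-1] | prev [-2,-2] | push {1,2}
  [5] u=4 | in [-3,4] | out [-3,4] | prev ⊥ | push {}
  [6] u=5 | in ⊥ | out [-3,4] | ==
  [7] u=6 | in [-4,2] | out [-4,2] | prev [-4,1] | push {0}
  [8] u=1 | in [-3,-1] | out [3,4] | ==
  [9] u=2 | in [-3,-1] | out [-1,1] | ==
  [10] u=0 | in [-4,2] | out [-4,2] | ==

Converged values:
  [0] [-4,2]
  [1] [3,4]
  [2] [-1,1]
  [3] [-3,-1]
  [4] [-3,4]
  [5] [-3,4]
  [6] [-4,2]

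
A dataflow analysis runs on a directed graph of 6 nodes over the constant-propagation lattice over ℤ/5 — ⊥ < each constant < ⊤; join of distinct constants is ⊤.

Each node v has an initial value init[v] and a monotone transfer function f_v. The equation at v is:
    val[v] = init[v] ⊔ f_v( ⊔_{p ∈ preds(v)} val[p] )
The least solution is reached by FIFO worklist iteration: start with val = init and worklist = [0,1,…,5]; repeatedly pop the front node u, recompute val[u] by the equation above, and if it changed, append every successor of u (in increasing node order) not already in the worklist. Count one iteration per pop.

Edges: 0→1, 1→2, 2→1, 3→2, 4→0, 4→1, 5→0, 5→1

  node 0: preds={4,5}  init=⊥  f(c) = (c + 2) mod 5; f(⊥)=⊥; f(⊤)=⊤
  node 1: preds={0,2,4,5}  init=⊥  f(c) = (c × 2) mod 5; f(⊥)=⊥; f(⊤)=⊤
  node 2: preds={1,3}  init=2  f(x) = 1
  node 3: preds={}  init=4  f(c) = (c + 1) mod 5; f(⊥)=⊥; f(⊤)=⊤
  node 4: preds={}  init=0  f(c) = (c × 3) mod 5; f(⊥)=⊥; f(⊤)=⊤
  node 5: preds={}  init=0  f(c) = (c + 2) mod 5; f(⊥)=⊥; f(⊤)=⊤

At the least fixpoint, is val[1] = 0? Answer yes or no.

no

Trace (7 dequeues):
  [1] u=0 | in 0 | out 2 | prev ⊥ | push {}
  [2] u=1 | in ⊤ | out ⊤ | prev ⊥ | push {}
  [3] u=2 | in ⊤ | out ⊤ | prev 2 | push {1}
  [4] u=3 | in ⊥ | out 4 | ==
  [5] u=4 | in ⊥ | out 0 | ==
  [6] u=5 | in ⊥ | out 0 | ==
  [7] u=1 | in ⊤ | out ⊤ | ==

Converged values:
  [0] 2
  [1] ⊤
  [2] ⊤
  [3] 4
  [4] 0
  [5] 0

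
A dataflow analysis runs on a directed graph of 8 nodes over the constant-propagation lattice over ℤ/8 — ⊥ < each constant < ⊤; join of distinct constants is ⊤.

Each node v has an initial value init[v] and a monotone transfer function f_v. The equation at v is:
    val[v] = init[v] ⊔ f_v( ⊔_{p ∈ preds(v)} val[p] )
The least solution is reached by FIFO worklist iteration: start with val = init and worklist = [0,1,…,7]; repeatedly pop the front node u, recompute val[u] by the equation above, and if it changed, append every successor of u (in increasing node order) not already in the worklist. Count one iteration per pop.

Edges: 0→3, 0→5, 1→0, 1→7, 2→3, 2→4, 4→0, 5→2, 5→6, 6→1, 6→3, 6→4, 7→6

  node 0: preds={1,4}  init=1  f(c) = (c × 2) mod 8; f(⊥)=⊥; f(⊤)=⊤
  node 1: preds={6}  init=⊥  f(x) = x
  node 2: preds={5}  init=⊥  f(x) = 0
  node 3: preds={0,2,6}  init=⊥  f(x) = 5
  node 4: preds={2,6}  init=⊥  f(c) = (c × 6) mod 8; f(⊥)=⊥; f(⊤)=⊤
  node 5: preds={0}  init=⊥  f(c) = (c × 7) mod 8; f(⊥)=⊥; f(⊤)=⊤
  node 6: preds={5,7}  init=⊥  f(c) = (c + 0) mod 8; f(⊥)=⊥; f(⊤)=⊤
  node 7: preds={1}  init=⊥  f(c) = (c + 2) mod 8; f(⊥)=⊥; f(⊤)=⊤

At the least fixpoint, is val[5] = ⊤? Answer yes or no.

yes

Trace (24 dequeues):
  [1] u=0 | in ⊥ | out 1 | ==
  [2] u=1 | in ⊥ | out ⊥ | ==
  [3] u=2 | in ⊥ | out 0 | prev ⊥ | push {}
  [4] u=3 | in ⊤ | out 5 | prev ⊥ | push {}
  [5] u=4 | in 0 | out 0 | prev ⊥ | push {0}
  [6] u=5 | in 1 | out 7 | prev ⊥ | push {2}
  [7] u=6 | in 7 | out 7 | prev ⊥ | push {1,3,4}
  [8] u=7 | in ⊥ | out ⊥ | ==
  [9] u=0 | in 0 | out ⊤ | prev 1 | push {5}
  [10] u=2 | in 7 | out 0 | ==
  [11] u=1 | in 7 | out 7 | prev ⊥ | push {0,7}
  [12] u=3 | in ⊤ | out 5 | ==
  [13] u=4 | in ⊤ | out ⊤ | prev 0 | push {}
  [14] u=5 | in ⊤ | out ⊤ | prev 7 | push {2,6}
  [15] u=0 | in ⊤ | out ⊤ | ==
  [16] u=7 | in 7 | out 1 | prev ⊥ | push {}
  [17] u=2 | in ⊤ | out 0 | ==
  [18] u=6 | in ⊤ | out ⊤ | prev 7 | push {1,3,4}
  [19] u=1 | in ⊤ | out ⊤ | prev 7 | push {0,7}
  [20] u=3 | in ⊤ | out 5 | ==
  [21] u=4 | in ⊤ | out ⊤ | ==
  [22] u=0 | in ⊤ | out ⊤ | ==
  [23] u=7 | in ⊤ | out ⊤ | prev 1 | push {6}
  [24] u=6 | in ⊤ | out ⊤ | ==

Converged values:
  [0] ⊤
  [1] ⊤
  [2] 0
  [3] 5
  [4] ⊤
  [5] ⊤
  [6] ⊤
  [7] ⊤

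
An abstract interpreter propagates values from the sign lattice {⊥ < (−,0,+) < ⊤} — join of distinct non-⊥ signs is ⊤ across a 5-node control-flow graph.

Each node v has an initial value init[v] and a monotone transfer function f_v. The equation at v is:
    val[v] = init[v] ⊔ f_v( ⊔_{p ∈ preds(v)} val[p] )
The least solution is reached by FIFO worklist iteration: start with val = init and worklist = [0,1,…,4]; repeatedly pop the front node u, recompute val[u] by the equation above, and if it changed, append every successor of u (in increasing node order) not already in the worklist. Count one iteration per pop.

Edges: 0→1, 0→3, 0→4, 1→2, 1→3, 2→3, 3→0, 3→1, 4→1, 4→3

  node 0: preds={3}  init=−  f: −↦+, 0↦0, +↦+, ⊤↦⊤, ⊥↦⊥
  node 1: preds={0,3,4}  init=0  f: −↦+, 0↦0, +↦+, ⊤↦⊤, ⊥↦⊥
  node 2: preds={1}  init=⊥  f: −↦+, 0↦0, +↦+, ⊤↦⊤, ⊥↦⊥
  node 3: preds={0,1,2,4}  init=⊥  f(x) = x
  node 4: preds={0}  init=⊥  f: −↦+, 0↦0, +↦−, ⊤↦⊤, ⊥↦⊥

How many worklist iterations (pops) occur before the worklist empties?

11

Worklist (11 pops):
  #1 pop 0: in=⊥ → − (no change)
  #2 pop 1: in=− → ⊤ (was 0); enqueue []
  #3 pop 2: in=⊤ → ⊤ (was ⊥); enqueue []
  #4 pop 3: in=⊤ → ⊤ (was ⊥); enqueue [0,1]
  #5 pop 4: in=− → + (was ⊥); enqueue [3]
  #6 pop 0: in=⊤ → ⊤ (was −); enqueue [4]
  #7 pop 1: in=⊤ → ⊤ (no change)
  #8 pop 3: in=⊤ → ⊤ (no change)
  #9 pop 4: in=⊤ → ⊤ (was +); enqueue [1,3]
  #10 pop 1: in=⊤ → ⊤ (no change)
  #11 pop 3: in=⊤ → ⊤ (no change)

Fixpoint:
  val[0] = ⊤
  val[1] = ⊤
  val[2] = ⊤
  val[3] = ⊤
  val[4] = ⊤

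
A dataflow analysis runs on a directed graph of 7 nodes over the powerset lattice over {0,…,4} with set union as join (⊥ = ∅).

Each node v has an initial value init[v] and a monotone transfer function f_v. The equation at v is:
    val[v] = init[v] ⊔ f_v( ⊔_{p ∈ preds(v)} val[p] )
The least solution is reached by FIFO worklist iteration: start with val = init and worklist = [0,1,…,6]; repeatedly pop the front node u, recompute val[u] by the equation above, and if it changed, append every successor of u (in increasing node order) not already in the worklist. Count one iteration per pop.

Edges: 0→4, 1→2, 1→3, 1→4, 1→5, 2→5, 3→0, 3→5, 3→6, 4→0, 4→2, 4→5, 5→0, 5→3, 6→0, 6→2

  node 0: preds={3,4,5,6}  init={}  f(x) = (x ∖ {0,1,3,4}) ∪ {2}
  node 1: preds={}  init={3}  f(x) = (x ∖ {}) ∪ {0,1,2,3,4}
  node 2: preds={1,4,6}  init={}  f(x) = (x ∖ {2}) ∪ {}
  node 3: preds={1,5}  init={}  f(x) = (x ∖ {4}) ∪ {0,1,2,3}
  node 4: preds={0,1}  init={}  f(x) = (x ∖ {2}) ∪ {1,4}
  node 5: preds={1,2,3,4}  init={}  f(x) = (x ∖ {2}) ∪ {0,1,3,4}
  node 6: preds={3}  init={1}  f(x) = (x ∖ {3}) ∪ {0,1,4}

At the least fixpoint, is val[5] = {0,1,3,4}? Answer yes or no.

yes

Trace (10 dequeues):
  [1] u=0 | in {1} | out {2} | prev {} | push {}
  [2] u=1 | in {} | out {0,1,2,3,4} | prev {3} | push {}
  [3] u=2 | in {0,1,2,3,4} | out {0,1,3,4} | prev {} | push {}
  [4] u=3 | in {0,1,2,3,4} | out {0,1,2,3} | prev {} | push {0}
  [5] u=4 | in {0,1,2,3,4} | out {0,1,3,4} | prev {} | push {2}
  [6] u=5 | in {0,1,2,3,4} | out {0,1,3,4} | prev {} | push {3}
  [7] u=6 | in {0,1,2,3} | out {0,1,2,4} | prev {1} | push {}
  [8] u=0 | in {0,1,2,3,4} | out {2} | ==
  [9] u=2 | in {0,1,2,3,4} | out {0,1,3,4} | ==
  [10] u=3 | in {0,1,2,3,4} | out {0,1,2,3} | ==

Converged values:
  [0] {2}
  [1] {0,1,2,3,4}
  [2] {0,1,3,4}
  [3] {0,1,2,3}
  [4] {0,1,3,4}
  [5] {0,1,3,4}
  [6] {0,1,2,4}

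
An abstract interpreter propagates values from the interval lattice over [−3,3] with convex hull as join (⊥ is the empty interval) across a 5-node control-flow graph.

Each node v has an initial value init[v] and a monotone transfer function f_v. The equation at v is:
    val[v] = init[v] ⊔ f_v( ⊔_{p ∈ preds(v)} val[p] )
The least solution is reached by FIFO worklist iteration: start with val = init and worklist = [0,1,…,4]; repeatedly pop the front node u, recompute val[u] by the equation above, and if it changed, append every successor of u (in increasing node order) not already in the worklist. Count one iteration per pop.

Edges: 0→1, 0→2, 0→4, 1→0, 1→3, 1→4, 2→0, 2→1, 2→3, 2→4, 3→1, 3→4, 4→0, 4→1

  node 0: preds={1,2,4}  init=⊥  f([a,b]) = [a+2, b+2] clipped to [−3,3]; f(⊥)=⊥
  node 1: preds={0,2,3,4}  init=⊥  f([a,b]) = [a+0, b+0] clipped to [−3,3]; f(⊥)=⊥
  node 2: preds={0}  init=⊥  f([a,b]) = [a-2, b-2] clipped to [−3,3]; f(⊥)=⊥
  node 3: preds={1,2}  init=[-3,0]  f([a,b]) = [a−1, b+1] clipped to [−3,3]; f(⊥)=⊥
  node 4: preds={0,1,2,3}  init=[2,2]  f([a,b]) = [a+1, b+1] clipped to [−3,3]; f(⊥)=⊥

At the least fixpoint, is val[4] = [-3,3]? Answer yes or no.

Worklist (12 pops):
  #1 pop 0: in=[2,2] → [3,3] (was ⊥); enqueue []
  #2 pop 1: in=[-3,3] → [-3,3] (was ⊥); enqueue [0]
  #3 pop 2: in=[3,3] → [1,1] (was ⊥); enqueue [1]
  #4 pop 3: in=[-3,3] → [-3,3] (was [-3,0]); enqueue []
  #5 pop 4: in=[-3,3] → [-2,3] (was [2,2]); enqueue []
  #6 pop 0: in=[-3,3] → [-1,3] (was [3,3]); enqueue [2,4]
  #7 pop 1: in=[-3,3] → [-3,3] (no change)
  #8 pop 2: in=[-1,3] → [-3,1] (was [1,1]); enqueue [0,1,3]
  #9 pop 4: in=[-3,3] → [-2,3] (no change)
  #10 pop 0: in=[-3,3] → [-1,3] (no change)
  #11 pop 1: in=[-3,3] → [-3,3] (no change)
  #12 pop 3: in=[-3,3] → [-3,3] (no change)

Fixpoint:
  val[0] = [-1,3]
  val[1] = [-3,3]
  val[2] = [-3,1]
  val[3] = [-3,3]
  val[4] = [-2,3]

no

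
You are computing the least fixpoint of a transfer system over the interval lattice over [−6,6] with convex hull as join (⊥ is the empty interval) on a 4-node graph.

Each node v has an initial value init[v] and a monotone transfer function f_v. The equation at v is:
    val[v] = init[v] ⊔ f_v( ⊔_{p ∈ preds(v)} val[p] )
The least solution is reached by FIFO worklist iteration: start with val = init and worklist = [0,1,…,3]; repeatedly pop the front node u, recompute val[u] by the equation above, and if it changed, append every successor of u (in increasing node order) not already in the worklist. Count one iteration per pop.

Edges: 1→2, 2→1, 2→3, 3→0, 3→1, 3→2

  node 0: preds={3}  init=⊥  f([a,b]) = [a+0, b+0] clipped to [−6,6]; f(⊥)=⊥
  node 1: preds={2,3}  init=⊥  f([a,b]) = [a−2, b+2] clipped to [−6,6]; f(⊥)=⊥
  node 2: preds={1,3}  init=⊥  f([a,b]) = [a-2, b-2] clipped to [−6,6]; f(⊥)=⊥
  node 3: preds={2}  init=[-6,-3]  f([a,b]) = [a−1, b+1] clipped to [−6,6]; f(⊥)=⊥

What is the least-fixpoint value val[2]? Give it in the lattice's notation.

[-6,4]

Iteration log — 42 steps:
  step 1. node 0  ⊔preds=[-6,-3]  new=[-6,-3]  old=⊥  +wl: 
  step 2. node 1  ⊔preds=[-6,-3]  new=[-6,-1]  old=⊥  +wl: 
  step 3. node 2  ⊔preds=[-6,-1]  new=[-6,-3]  old=⊥  +wl: 1
  step 4. node 3  ⊔preds=[-6,-3]  new=[-6,-2]  old=[-6,-3]  +wl: 0,2
  step 5. node 1  ⊔preds=[-6,-2]  new=[-6,0]  old=[-6,-1]  +wl: 
  step 6. node 0  ⊔preds=[-6,-2]  new=[-6,-2]  old=[-6,-3]  +wl: 
  step 7. node 2  ⊔preds=[-6,0]  new=[-6,-2]  old=[-6,-3]  +wl: 1,3
  step 8. node 1  ⊔preds=[-6,-2]  new=[-6,0]  stable
  step 9. node 3  ⊔preds=[-6,-2]  new=[-6,-1]  old=[-6,-2]  +wl: 0,1,2
  step 10. node 0  ⊔preds=[-6,-1]  new=[-6,-1]  old=[-6,-2]  +wl: 
  step 11. node 1  ⊔preds=[-6,-1]  new=[-6,1]  old=[-6,0]  +wl: 
  step 12. node 2  ⊔preds=[-6,1]  new=[-6,-1]  old=[-6,-2]  +wl: 1,3
  step 13. node 1  ⊔preds=[-6,-1]  new=[-6,1]  stable
  step 14. node 3  ⊔preds=[-6,-1]  new=[-6,0]  old=[-6,-1]  +wl: 0,1,2
  step 15. node 0  ⊔preds=[-6,0]  new=[-6,0]  old=[-6,-1]  +wl: 
  step 16. node 1  ⊔preds=[-6,0]  new=[-6,2]  old=[-6,1]  +wl: 
  step 17. node 2  ⊔preds=[-6,2]  new=[-6,0]  old=[-6,-1]  +wl: 1,3
  step 18. node 1  ⊔preds=[-6,0]  new=[-6,2]  stable
  step 19. node 3  ⊔preds=[-6,0]  new=[-6,1]  old=[-6,0]  +wl: 0,1,2
  step 20. node 0  ⊔preds=[-6,1]  new=[-6,1]  old=[-6,0]  +wl: 
  step 21. node 1  ⊔preds=[-6,1]  new=[-6,3]  old=[-6,2]  +wl: 
  step 22. node 2  ⊔preds=[-6,3]  new=[-6,1]  old=[-6,0]  +wl: 1,3
  step 23. node 1  ⊔preds=[-6,1]  new=[-6,3]  stable
  step 24. node 3  ⊔preds=[-6,1]  new=[-6,2]  old=[-6,1]  +wl: 0,1,2
  step 25. node 0  ⊔preds=[-6,2]  new=[-6,2]  old=[-6,1]  +wl: 
  step 26. node 1  ⊔preds=[-6,2]  new=[-6,4]  old=[-6,3]  +wl: 
  step 27. node 2  ⊔preds=[-6,4]  new=[-6,2]  old=[-6,1]  +wl: 1,3
  step 28. node 1  ⊔preds=[-6,2]  new=[-6,4]  stable
  step 29. node 3  ⊔preds=[-6,2]  new=[-6,3]  old=[-6,2]  +wl: 0,1,2
  step 30. node 0  ⊔preds=[-6,3]  new=[-6,3]  old=[-6,2]  +wl: 
  step 31. node 1  ⊔preds=[-6,3]  new=[-6,5]  old=[-6,4]  +wl: 
  step 32. node 2  ⊔preds=[-6,5]  new=[-6,3]  old=[-6,2]  +wl: 1,3
  step 33. node 1  ⊔preds=[-6,3]  new=[-6,5]  stable
  step 34. node 3  ⊔preds=[-6,3]  new=[-6,4]  old=[-6,3]  +wl: 0,1,2
  step 35. node 0  ⊔preds=[-6,4]  new=[-6,4]  old=[-6,3]  +wl: 
  step 36. node 1  ⊔preds=[-6,4]  new=[-6,6]  old=[-6,5]  +wl: 
  step 37. node 2  ⊔preds=[-6,6]  new=[-6,4]  old=[-6,3]  +wl: 1,3
  step 38. node 1  ⊔preds=[-6,4]  new=[-6,6]  stable
  step 39. node 3  ⊔preds=[-6,4]  new=[-6,5]  old=[-6,4]  +wl: 0,1,2
  step 40. node 0  ⊔preds=[-6,5]  new=[-6,5]  old=[-6,4]  +wl: 
  step 41. node 1  ⊔preds=[-6,5]  new=[-6,6]  stable
  step 42. node 2  ⊔preds=[-6,6]  new=[-6,4]  stable

Least fixpoint reached:
  node 0: [-6,5]
  node 1: [-6,6]
  node 2: [-6,4]
  node 3: [-6,5]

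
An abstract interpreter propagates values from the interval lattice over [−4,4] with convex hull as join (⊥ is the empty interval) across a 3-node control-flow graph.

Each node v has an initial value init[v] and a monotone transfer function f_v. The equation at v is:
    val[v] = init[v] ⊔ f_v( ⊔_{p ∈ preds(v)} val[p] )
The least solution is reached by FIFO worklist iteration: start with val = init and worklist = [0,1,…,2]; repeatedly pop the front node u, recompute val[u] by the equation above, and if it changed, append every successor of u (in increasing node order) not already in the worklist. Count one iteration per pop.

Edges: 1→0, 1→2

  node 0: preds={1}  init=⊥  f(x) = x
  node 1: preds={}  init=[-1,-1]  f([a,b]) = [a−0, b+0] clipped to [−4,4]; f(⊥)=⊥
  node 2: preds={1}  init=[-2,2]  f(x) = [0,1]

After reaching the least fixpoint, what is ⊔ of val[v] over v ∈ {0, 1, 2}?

[-2,2]

Trace (3 dequeues):
  [1] u=0 | in [-1,-1] | out [-1,-1] | prev ⊥ | push {}
  [2] u=1 | in ⊥ | out [-1,-1] | ==
  [3] u=2 | in [-1,-1] | out [-2,2] | ==

Converged values:
  [0] [-1,-1]
  [1] [-1,-1]
  [2] [-2,2]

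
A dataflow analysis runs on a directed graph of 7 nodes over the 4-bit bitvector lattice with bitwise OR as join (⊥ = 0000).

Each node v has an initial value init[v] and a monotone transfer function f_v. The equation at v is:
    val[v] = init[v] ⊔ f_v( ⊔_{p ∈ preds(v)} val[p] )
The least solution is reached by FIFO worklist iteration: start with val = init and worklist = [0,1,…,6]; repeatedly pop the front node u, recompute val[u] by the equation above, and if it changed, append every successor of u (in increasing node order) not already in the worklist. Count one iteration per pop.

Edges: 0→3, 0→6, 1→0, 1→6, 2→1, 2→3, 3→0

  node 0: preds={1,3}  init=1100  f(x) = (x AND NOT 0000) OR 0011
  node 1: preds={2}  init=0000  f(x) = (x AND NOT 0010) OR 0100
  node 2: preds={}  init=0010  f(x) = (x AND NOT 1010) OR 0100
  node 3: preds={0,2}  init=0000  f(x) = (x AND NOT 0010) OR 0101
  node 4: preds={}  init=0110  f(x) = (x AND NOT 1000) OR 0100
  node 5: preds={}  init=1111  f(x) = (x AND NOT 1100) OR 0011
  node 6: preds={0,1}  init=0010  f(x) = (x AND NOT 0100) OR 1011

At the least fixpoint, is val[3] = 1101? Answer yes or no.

yes

Worklist (9 pops):
  #1 pop 0: in=0000 → 1111 (was 1100); enqueue []
  #2 pop 1: in=0010 → 0100 (was 0000); enqueue [0]
  #3 pop 2: in=0000 → 0110 (was 0010); enqueue [1]
  #4 pop 3: in=1111 → 1101 (was 0000); enqueue []
  #5 pop 4: in=0000 → 0110 (no change)
  #6 pop 5: in=0000 → 1111 (no change)
  #7 pop 6: in=1111 → 1011 (was 0010); enqueue []
  #8 pop 0: in=1101 → 1111 (no change)
  #9 pop 1: in=0110 → 0100 (no change)

Fixpoint:
  val[0] = 1111
  val[1] = 0100
  val[2] = 0110
  val[3] = 1101
  val[4] = 0110
  val[5] = 1111
  val[6] = 1011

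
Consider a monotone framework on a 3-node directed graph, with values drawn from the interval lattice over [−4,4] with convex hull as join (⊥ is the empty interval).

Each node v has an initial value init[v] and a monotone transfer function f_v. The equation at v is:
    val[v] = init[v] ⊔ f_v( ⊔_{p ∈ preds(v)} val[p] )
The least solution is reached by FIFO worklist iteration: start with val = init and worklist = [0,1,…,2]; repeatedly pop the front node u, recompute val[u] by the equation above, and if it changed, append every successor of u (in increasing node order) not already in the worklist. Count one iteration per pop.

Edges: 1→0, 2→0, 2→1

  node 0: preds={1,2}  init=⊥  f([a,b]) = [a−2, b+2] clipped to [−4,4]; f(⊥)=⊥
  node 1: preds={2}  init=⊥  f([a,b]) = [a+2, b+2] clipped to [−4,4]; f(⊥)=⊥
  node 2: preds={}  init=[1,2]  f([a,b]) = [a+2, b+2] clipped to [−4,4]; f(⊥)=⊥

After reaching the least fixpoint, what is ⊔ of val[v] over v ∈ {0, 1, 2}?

[-1,4]

Iteration log — 4 steps:
  step 1. node 0  ⊔preds=[1,2]  new=[-1,4]  old=⊥  +wl: 
  step 2. node 1  ⊔preds=[1,2]  new=[3,4]  old=⊥  +wl: 0
  step 3. node 2  ⊔preds=⊥  new=[1,2]  stable
  step 4. node 0  ⊔preds=[1,4]  new=[-1,4]  stable

Least fixpoint reached:
  node 0: [-1,4]
  node 1: [3,4]
  node 2: [1,2]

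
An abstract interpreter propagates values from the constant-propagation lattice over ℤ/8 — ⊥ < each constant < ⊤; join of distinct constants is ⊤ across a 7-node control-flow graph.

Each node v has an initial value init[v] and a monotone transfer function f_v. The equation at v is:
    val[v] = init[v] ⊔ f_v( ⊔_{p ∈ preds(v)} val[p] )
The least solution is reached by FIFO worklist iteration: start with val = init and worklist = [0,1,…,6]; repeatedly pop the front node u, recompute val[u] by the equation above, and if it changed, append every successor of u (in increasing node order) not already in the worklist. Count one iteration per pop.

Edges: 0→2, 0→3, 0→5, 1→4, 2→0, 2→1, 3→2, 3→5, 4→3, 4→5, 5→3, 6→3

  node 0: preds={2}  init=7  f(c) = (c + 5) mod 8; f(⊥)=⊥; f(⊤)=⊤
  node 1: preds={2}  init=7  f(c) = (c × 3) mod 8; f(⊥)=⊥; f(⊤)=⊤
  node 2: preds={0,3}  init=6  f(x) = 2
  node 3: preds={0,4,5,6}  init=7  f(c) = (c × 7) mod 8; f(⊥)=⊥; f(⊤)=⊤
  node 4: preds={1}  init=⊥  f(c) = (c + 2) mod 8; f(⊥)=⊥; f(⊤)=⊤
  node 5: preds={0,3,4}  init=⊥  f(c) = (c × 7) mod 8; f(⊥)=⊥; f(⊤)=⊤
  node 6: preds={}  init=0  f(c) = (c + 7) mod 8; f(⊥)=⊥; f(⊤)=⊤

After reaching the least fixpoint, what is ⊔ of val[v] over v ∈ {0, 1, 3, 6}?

⊤

Iteration log — 11 steps:
  step 1. node 0  ⊔preds=6  new=⊤  old=7  +wl: 
  step 2. node 1  ⊔preds=6  new=⊤  old=7  +wl: 
  step 3. node 2  ⊔preds=⊤  new=⊤  old=6  +wl: 0,1
  step 4. node 3  ⊔preds=⊤  new=⊤  old=7  +wl: 2
  step 5. node 4  ⊔preds=⊤  new=⊤  old=⊥  +wl: 3
  step 6. node 5  ⊔preds=⊤  new=⊤  old=⊥  +wl: 
  step 7. node 6  ⊔preds=⊥  new=0  stable
  step 8. node 0  ⊔preds=⊤  new=⊤  stable
  step 9. node 1  ⊔preds=⊤  new=⊤  stable
  step 10. node 2  ⊔preds=⊤  new=⊤  stable
  step 11. node 3  ⊔preds=⊤  new=⊤  stable

Least fixpoint reached:
  node 0: ⊤
  node 1: ⊤
  node 2: ⊤
  node 3: ⊤
  node 4: ⊤
  node 5: ⊤
  node 6: 0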